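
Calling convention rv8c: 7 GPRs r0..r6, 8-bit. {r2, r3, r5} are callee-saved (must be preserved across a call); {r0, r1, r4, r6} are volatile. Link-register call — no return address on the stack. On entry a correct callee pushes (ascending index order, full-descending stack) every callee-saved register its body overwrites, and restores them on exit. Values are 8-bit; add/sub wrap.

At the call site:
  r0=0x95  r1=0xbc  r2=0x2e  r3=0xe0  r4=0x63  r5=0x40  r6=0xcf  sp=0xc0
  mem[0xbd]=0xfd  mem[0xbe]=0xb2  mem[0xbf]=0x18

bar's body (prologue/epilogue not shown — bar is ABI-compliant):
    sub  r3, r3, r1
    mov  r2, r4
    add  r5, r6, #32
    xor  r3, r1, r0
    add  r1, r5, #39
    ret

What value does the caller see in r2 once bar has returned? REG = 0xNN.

prologue: push r2 → mem[0xbf]=0x2e, sp=0xbf
prologue: push r3 → mem[0xbe]=0xe0, sp=0xbe
prologue: push r5 → mem[0xbd]=0x40, sp=0xbd
body[0] sub  r3, r3, r1 → r3=0x24
body[1] mov  r2, r4 → r2=0x63
body[2] add  r5, r6, #32 → r5=0xef
body[3] xor  r3, r1, r0 → r3=0x29
body[4] add  r1, r5, #39 → r1=0x16
epilogue: pop r5=0x40, sp=0xbe
epilogue: pop r3=0xe0, sp=0xbf
epilogue: pop r2=0x2e, sp=0xc0
r2 is callee-saved → restored

REG = 0x2e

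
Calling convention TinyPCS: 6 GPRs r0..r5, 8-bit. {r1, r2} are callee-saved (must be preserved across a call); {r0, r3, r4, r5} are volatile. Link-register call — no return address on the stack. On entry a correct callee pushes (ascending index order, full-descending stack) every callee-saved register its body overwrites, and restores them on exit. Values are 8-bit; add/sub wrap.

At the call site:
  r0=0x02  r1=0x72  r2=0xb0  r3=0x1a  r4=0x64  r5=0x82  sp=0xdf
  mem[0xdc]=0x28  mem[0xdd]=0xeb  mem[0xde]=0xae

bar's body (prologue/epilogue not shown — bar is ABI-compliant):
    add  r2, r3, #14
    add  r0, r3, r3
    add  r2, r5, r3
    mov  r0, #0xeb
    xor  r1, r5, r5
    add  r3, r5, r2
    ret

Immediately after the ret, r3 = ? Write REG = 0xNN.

prologue: push r1 -> mem[0xde]=0x72, sp=0xde
prologue: push r2 -> mem[0xdd]=0xb0, sp=0xdd
body[0] add  r2, r3, #14 -> r2=0x28
body[1] add  r0, r3, r3 -> r0=0x34
body[2] add  r2, r5, r3 -> r2=0x9c
body[3] mov  r0, #0xeb -> r0=0xeb
body[4] xor  r1, r5, r5 -> r1=0x00
body[5] add  r3, r5, r2 -> r3=0x1e
epilogue: pop r2=0xb0, sp=0xde
epilogue: pop r1=0x72, sp=0xdf
r3 is caller-saved -> body value

REG = 0x1e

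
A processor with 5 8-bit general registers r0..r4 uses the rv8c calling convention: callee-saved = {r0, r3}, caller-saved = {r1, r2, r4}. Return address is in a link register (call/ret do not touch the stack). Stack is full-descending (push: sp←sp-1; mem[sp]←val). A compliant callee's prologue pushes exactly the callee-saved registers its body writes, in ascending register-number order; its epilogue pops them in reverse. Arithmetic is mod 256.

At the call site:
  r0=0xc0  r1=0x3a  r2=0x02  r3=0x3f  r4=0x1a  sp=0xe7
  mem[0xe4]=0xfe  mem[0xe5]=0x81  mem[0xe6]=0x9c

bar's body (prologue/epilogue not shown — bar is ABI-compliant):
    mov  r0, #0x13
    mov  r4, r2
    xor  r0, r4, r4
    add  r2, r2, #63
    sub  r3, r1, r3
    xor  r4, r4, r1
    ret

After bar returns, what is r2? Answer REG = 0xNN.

prologue: push r0 -> mem[0xe6]=0xc0, sp=0xe6
prologue: push r3 -> mem[0xe5]=0x3f, sp=0xe5
body[0] mov  r0, #0x13 -> r0=0x13
body[1] mov  r4, r2 -> r4=0x02
body[2] xor  r0, r4, r4 -> r0=0x00
body[3] add  r2, r2, #63 -> r2=0x41
body[4] sub  r3, r1, r3 -> r3=0xfb
body[5] xor  r4, r4, r1 -> r4=0x38
epilogue: pop r3=0x3f, sp=0xe6
epilogue: pop r0=0xc0, sp=0xe7
r2 is caller-saved -> body value

REG = 0x41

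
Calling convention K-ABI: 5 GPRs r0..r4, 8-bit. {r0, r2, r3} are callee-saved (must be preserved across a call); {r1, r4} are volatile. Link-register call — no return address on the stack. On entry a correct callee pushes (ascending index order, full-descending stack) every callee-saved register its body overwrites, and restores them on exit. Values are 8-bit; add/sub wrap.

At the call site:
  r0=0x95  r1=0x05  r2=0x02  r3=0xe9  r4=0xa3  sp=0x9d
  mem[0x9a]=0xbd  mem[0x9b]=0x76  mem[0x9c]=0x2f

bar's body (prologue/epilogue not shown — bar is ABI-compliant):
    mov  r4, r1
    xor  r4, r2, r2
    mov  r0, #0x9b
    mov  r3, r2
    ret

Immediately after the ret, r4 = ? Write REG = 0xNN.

REG = 0x00

prologue: push r0 → mem[0x9c]=0x95, sp=0x9c
prologue: push r3 → mem[0x9b]=0xe9, sp=0x9b
body[0] mov  r4, r1 → r4=0x05
body[1] xor  r4, r2, r2 → r4=0x00
body[2] mov  r0, #0x9b → r0=0x9b
body[3] mov  r3, r2 → r3=0x02
epilogue: pop r3=0xe9, sp=0x9c
epilogue: pop r0=0x95, sp=0x9d
r4 is caller-saved → body value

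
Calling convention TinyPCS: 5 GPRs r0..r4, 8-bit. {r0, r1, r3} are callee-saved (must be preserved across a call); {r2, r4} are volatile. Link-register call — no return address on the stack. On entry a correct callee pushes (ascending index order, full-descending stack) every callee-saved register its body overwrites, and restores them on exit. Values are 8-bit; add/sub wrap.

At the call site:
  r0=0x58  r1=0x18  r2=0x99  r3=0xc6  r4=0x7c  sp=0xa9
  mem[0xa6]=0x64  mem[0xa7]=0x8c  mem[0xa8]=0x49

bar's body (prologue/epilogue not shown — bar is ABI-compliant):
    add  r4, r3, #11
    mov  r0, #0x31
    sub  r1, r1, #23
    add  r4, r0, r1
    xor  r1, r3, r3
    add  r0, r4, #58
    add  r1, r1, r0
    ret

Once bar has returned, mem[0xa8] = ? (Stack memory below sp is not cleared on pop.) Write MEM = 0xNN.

MEM = 0x58

prologue: push r0 -> mem[0xa8]=0x58, sp=0xa8
prologue: push r1 -> mem[0xa7]=0x18, sp=0xa7
body[0] add  r4, r3, #11 -> r4=0xd1
body[1] mov  r0, #0x31 -> r0=0x31
body[2] sub  r1, r1, #23 -> r1=0x01
body[3] add  r4, r0, r1 -> r4=0x32
body[4] xor  r1, r3, r3 -> r1=0x00
body[5] add  r0, r4, #58 -> r0=0x6c
body[6] add  r1, r1, r0 -> r1=0x6c
epilogue: pop r1=0x18, sp=0xa8
epilogue: pop r0=0x58, sp=0xa9
prologue pushed ['r0', 'r1'] at ['0xa8', '0xa7']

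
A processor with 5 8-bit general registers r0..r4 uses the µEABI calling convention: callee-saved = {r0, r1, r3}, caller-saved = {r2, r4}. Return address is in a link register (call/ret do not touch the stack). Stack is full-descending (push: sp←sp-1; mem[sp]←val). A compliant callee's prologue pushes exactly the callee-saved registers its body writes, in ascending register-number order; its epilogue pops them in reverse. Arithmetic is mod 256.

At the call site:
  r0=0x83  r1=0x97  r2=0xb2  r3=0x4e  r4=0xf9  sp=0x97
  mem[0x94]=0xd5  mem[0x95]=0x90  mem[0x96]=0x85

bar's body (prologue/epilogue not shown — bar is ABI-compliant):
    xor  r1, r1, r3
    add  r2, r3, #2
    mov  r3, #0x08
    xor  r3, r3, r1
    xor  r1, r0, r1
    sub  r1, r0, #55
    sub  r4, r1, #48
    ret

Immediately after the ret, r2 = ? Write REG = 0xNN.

REG = 0x50

prologue: push r1 → mem[0x96]=0x97, sp=0x96
prologue: push r3 → mem[0x95]=0x4e, sp=0x95
body[0] xor  r1, r1, r3 → r1=0xd9
body[1] add  r2, r3, #2 → r2=0x50
body[2] mov  r3, #0x08 → r3=0x08
body[3] xor  r3, r3, r1 → r3=0xd1
body[4] xor  r1, r0, r1 → r1=0x5a
body[5] sub  r1, r0, #55 → r1=0x4c
body[6] sub  r4, r1, #48 → r4=0x1c
epilogue: pop r3=0x4e, sp=0x96
epilogue: pop r1=0x97, sp=0x97
r2 is caller-saved → body value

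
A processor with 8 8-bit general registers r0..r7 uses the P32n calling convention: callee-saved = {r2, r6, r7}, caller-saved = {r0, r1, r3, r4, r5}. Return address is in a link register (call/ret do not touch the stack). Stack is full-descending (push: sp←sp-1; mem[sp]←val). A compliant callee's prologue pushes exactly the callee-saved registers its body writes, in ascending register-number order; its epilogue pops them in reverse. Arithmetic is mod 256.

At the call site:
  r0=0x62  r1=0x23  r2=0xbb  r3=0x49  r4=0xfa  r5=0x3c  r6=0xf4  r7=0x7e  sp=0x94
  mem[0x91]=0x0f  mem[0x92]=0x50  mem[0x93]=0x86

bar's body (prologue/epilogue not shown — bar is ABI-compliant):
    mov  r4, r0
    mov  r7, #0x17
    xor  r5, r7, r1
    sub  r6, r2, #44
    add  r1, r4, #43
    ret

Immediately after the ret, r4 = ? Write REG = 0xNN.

REG = 0x62

prologue: push r6 -> mem[0x93]=0xf4, sp=0x93
prologue: push r7 -> mem[0x92]=0x7e, sp=0x92
body[0] mov  r4, r0 -> r4=0x62
body[1] mov  r7, #0x17 -> r7=0x17
body[2] xor  r5, r7, r1 -> r5=0x34
body[3] sub  r6, r2, #44 -> r6=0x8f
body[4] add  r1, r4, #43 -> r1=0x8d
epilogue: pop r7=0x7e, sp=0x93
epilogue: pop r6=0xf4, sp=0x94
r4 is caller-saved -> body value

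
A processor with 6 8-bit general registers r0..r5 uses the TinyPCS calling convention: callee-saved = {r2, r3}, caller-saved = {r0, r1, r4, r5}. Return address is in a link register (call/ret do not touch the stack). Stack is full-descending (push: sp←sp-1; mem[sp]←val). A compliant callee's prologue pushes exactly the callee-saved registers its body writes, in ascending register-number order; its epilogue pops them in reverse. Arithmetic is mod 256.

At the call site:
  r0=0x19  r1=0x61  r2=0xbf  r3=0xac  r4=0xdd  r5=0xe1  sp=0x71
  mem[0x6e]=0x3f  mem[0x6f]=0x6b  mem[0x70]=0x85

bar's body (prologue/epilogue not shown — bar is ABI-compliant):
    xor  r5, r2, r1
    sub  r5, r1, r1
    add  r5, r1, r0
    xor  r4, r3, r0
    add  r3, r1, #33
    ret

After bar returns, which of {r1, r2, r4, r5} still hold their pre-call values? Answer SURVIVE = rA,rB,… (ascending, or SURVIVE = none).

SURVIVE = r1,r2

prologue: push r3 → mem[0x70]=0xac, sp=0x70
body[0] xor  r5, r2, r1 → r5=0xde
body[1] sub  r5, r1, r1 → r5=0x00
body[2] add  r5, r1, r0 → r5=0x7a
body[3] xor  r4, r3, r0 → r4=0xb5
body[4] add  r3, r1, #33 → r3=0x82
epilogue: pop r3=0xac, sp=0x71
r1: caller-saved, written=False
r2: callee-saved, written=False
r4: caller-saved, written=True
r5: caller-saved, written=True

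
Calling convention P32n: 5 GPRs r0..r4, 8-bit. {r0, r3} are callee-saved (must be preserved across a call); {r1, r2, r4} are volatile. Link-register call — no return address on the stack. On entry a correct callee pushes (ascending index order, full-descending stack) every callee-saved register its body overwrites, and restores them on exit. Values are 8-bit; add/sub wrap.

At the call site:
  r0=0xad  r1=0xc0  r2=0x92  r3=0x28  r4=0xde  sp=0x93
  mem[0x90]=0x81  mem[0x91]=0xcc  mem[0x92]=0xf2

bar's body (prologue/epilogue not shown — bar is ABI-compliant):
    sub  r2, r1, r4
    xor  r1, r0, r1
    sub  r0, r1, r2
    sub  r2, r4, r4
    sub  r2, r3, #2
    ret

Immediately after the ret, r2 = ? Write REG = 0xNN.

prologue: push r0 -> mem[0x92]=0xad, sp=0x92
body[0] sub  r2, r1, r4 -> r2=0xe2
body[1] xor  r1, r0, r1 -> r1=0x6d
body[2] sub  r0, r1, r2 -> r0=0x8b
body[3] sub  r2, r4, r4 -> r2=0x00
body[4] sub  r2, r3, #2 -> r2=0x26
epilogue: pop r0=0xad, sp=0x93
r2 is caller-saved -> body value

REG = 0x26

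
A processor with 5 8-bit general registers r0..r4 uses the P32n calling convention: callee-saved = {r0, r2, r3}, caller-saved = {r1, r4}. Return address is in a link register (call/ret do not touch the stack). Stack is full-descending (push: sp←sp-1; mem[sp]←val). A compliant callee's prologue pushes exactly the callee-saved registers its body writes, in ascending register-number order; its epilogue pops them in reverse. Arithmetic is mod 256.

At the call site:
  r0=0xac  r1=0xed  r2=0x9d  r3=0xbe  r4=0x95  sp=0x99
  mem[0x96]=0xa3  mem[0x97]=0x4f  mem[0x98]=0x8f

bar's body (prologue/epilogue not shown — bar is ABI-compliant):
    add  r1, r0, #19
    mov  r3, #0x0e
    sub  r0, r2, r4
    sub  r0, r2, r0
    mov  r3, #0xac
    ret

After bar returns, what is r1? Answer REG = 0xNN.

prologue: push r0 -> mem[0x98]=0xac, sp=0x98
prologue: push r3 -> mem[0x97]=0xbe, sp=0x97
body[0] add  r1, r0, #19 -> r1=0xbf
body[1] mov  r3, #0x0e -> r3=0x0e
body[2] sub  r0, r2, r4 -> r0=0x08
body[3] sub  r0, r2, r0 -> r0=0x95
body[4] mov  r3, #0xac -> r3=0xac
epilogue: pop r3=0xbe, sp=0x98
epilogue: pop r0=0xac, sp=0x99
r1 is caller-saved -> body value

REG = 0xbf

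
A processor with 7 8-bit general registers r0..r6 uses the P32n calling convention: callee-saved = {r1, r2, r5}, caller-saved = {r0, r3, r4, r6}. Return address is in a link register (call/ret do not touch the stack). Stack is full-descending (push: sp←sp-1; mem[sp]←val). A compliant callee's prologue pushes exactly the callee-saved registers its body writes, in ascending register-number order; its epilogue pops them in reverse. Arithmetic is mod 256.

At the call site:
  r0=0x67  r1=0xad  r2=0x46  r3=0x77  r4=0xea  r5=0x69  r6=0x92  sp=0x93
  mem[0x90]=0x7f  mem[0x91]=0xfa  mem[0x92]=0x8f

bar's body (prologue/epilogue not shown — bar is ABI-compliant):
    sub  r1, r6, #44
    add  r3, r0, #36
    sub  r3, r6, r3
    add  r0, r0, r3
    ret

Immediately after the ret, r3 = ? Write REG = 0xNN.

prologue: push r1 -> mem[0x92]=0xad, sp=0x92
body[0] sub  r1, r6, #44 -> r1=0x66
body[1] add  r3, r0, #36 -> r3=0x8b
body[2] sub  r3, r6, r3 -> r3=0x07
body[3] add  r0, r0, r3 -> r0=0x6e
epilogue: pop r1=0xad, sp=0x93
r3 is caller-saved -> body value

REG = 0x07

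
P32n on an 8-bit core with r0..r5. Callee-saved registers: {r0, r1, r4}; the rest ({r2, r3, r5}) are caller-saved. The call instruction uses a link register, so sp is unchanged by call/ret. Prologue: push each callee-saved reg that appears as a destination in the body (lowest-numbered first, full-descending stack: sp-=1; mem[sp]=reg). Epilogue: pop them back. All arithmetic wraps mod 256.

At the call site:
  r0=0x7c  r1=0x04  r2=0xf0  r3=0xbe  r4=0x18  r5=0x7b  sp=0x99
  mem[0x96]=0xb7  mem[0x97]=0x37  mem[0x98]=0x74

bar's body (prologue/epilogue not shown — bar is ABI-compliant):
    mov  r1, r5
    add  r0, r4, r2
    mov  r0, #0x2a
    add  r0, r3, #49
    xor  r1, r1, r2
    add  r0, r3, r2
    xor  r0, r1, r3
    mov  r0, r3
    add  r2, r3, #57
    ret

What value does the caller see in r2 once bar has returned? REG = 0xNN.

REG = 0xf7

prologue: push r0 -> mem[0x98]=0x7c, sp=0x98
prologue: push r1 -> mem[0x97]=0x04, sp=0x97
body[0] mov  r1, r5 -> r1=0x7b
body[1] add  r0, r4, r2 -> r0=0x08
body[2] mov  r0, #0x2a -> r0=0x2a
body[3] add  r0, r3, #49 -> r0=0xef
body[4] xor  r1, r1, r2 -> r1=0x8b
body[5] add  r0, r3, r2 -> r0=0xae
body[6] xor  r0, r1, r3 -> r0=0x35
body[7] mov  r0, r3 -> r0=0xbe
body[8] add  r2, r3, #57 -> r2=0xf7
epilogue: pop r1=0x04, sp=0x98
epilogue: pop r0=0x7c, sp=0x99
r2 is caller-saved -> body value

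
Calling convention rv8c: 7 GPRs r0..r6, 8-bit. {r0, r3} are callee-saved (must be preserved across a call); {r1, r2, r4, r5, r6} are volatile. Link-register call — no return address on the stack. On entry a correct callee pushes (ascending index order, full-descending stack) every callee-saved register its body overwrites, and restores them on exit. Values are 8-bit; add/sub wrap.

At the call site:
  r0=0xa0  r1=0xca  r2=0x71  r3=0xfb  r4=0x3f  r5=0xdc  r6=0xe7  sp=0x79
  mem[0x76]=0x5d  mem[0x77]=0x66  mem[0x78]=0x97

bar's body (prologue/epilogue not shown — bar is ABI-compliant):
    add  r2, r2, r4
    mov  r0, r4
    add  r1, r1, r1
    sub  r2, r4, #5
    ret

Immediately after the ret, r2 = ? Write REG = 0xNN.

prologue: push r0 -> mem[0x78]=0xa0, sp=0x78
body[0] add  r2, r2, r4 -> r2=0xb0
body[1] mov  r0, r4 -> r0=0x3f
body[2] add  r1, r1, r1 -> r1=0x94
body[3] sub  r2, r4, #5 -> r2=0x3a
epilogue: pop r0=0xa0, sp=0x79
r2 is caller-saved -> body value

REG = 0x3a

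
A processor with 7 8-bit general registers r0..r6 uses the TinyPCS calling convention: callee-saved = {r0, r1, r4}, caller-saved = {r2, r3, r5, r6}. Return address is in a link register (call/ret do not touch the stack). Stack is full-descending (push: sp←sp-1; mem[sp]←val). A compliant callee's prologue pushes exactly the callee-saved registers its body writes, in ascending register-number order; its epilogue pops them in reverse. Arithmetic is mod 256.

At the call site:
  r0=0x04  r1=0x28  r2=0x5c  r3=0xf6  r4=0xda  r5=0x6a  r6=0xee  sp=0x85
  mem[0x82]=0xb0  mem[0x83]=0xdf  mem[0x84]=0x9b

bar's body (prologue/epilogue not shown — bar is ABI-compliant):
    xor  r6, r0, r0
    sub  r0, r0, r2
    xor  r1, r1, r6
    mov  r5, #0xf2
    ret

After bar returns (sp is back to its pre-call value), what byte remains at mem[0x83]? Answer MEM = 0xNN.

MEM = 0x28

prologue: push r0 -> mem[0x84]=0x04, sp=0x84
prologue: push r1 -> mem[0x83]=0x28, sp=0x83
body[0] xor  r6, r0, r0 -> r6=0x00
body[1] sub  r0, r0, r2 -> r0=0xa8
body[2] xor  r1, r1, r6 -> r1=0x28
body[3] mov  r5, #0xf2 -> r5=0xf2
epilogue: pop r1=0x28, sp=0x84
epilogue: pop r0=0x04, sp=0x85
prologue pushed ['r0', 'r1'] at ['0x84', '0x83']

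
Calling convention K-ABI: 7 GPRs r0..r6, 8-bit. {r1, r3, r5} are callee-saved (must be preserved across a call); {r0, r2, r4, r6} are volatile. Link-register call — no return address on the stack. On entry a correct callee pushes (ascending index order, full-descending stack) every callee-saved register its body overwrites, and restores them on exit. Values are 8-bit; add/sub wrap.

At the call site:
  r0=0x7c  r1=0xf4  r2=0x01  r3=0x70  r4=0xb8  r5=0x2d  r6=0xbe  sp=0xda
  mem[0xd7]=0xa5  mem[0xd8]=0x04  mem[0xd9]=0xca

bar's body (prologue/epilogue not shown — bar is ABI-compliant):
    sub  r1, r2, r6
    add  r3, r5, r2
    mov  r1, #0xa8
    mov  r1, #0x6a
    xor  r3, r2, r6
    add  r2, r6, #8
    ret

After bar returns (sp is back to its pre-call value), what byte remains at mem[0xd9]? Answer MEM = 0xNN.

prologue: push r1 → mem[0xd9]=0xf4, sp=0xd9
prologue: push r3 → mem[0xd8]=0x70, sp=0xd8
body[0] sub  r1, r2, r6 → r1=0x43
body[1] add  r3, r5, r2 → r3=0x2e
body[2] mov  r1, #0xa8 → r1=0xa8
body[3] mov  r1, #0x6a → r1=0x6a
body[4] xor  r3, r2, r6 → r3=0xbf
body[5] add  r2, r6, #8 → r2=0xc6
epilogue: pop r3=0x70, sp=0xd9
epilogue: pop r1=0xf4, sp=0xda
prologue pushed ['r1', 'r3'] at ['0xd9', '0xd8']

MEM = 0xf4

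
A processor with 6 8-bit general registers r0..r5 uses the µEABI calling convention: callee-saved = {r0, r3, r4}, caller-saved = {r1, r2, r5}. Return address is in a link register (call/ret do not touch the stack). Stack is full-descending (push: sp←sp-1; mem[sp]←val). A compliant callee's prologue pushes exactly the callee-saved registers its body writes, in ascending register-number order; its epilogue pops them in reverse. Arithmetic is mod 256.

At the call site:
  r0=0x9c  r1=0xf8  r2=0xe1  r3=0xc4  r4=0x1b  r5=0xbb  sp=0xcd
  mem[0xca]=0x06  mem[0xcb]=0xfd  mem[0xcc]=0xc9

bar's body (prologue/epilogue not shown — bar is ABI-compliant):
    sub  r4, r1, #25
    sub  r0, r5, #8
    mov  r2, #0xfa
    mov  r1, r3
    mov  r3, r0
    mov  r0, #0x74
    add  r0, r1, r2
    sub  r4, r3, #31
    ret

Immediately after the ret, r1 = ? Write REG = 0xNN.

REG = 0xc4

prologue: push r0 → mem[0xcc]=0x9c, sp=0xcc
prologue: push r3 → mem[0xcb]=0xc4, sp=0xcb
prologue: push r4 → mem[0xca]=0x1b, sp=0xca
body[0] sub  r4, r1, #25 → r4=0xdf
body[1] sub  r0, r5, #8 → r0=0xb3
body[2] mov  r2, #0xfa → r2=0xfa
body[3] mov  r1, r3 → r1=0xc4
body[4] mov  r3, r0 → r3=0xb3
body[5] mov  r0, #0x74 → r0=0x74
body[6] add  r0, r1, r2 → r0=0xbe
body[7] sub  r4, r3, #31 → r4=0x94
epilogue: pop r4=0x1b, sp=0xcb
epilogue: pop r3=0xc4, sp=0xcc
epilogue: pop r0=0x9c, sp=0xcd
r1 is caller-saved → body value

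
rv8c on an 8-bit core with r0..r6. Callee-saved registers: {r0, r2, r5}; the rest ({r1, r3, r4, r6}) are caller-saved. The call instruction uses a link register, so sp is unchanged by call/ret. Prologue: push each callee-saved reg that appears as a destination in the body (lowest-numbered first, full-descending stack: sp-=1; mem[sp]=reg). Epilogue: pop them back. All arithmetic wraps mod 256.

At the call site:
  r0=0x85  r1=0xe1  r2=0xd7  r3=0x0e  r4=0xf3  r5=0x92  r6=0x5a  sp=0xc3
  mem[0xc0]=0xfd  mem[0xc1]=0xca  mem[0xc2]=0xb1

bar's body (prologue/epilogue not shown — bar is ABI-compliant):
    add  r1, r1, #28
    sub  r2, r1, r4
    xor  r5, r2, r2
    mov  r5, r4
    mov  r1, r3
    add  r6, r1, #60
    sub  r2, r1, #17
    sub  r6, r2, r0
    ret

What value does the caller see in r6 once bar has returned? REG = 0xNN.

REG = 0x78

prologue: push r2 -> mem[0xc2]=0xd7, sp=0xc2
prologue: push r5 -> mem[0xc1]=0x92, sp=0xc1
body[0] add  r1, r1, #28 -> r1=0xfd
body[1] sub  r2, r1, r4 -> r2=0x0a
body[2] xor  r5, r2, r2 -> r5=0x00
body[3] mov  r5, r4 -> r5=0xf3
body[4] mov  r1, r3 -> r1=0x0e
body[5] add  r6, r1, #60 -> r6=0x4a
body[6] sub  r2, r1, #17 -> r2=0xfd
body[7] sub  r6, r2, r0 -> r6=0x78
epilogue: pop r5=0x92, sp=0xc2
epilogue: pop r2=0xd7, sp=0xc3
r6 is caller-saved -> body value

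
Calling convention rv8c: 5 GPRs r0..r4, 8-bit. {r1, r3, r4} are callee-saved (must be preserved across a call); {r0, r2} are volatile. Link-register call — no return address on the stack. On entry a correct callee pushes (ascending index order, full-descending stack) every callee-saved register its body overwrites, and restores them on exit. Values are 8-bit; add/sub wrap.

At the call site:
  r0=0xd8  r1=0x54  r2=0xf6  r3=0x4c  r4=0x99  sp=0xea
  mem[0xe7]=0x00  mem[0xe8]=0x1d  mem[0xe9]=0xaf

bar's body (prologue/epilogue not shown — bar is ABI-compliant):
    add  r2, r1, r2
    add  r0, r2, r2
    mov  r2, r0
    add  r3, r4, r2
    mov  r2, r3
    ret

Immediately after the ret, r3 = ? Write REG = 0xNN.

REG = 0x4c

prologue: push r3 → mem[0xe9]=0x4c, sp=0xe9
body[0] add  r2, r1, r2 → r2=0x4a
body[1] add  r0, r2, r2 → r0=0x94
body[2] mov  r2, r0 → r2=0x94
body[3] add  r3, r4, r2 → r3=0x2d
body[4] mov  r2, r3 → r2=0x2d
epilogue: pop r3=0x4c, sp=0xea
r3 is callee-saved → restored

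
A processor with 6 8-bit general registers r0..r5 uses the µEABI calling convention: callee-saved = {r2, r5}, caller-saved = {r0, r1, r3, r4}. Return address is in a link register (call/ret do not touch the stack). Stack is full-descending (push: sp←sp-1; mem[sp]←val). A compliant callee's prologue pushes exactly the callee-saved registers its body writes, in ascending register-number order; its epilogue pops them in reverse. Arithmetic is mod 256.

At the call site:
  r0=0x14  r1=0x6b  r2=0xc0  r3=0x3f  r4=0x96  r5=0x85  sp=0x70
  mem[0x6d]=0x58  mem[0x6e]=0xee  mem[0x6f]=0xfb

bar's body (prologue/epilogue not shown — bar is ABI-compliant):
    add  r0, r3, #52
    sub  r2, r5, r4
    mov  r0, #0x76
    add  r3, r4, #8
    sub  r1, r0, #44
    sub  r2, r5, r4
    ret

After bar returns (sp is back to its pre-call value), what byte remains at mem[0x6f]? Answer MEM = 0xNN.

prologue: push r2 -> mem[0x6f]=0xc0, sp=0x6f
body[0] add  r0, r3, #52 -> r0=0x73
body[1] sub  r2, r5, r4 -> r2=0xef
body[2] mov  r0, #0x76 -> r0=0x76
body[3] add  r3, r4, #8 -> r3=0x9e
body[4] sub  r1, r0, #44 -> r1=0x4a
body[5] sub  r2, r5, r4 -> r2=0xef
epilogue: pop r2=0xc0, sp=0x70
prologue pushed ['r2'] at ['0x6f']

MEM = 0xc0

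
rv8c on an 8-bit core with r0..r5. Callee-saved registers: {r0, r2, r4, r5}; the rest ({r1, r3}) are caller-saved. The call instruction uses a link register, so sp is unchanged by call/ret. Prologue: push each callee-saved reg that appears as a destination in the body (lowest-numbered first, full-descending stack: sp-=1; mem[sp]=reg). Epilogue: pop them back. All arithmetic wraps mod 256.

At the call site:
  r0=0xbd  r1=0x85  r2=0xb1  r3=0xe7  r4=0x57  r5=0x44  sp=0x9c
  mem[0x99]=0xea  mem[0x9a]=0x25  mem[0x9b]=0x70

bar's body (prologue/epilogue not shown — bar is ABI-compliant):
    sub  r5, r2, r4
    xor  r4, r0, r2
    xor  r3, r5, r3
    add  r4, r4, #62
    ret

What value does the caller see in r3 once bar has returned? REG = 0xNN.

prologue: push r4 → mem[0x9b]=0x57, sp=0x9b
prologue: push r5 → mem[0x9a]=0x44, sp=0x9a
body[0] sub  r5, r2, r4 → r5=0x5a
body[1] xor  r4, r0, r2 → r4=0x0c
body[2] xor  r3, r5, r3 → r3=0xbd
body[3] add  r4, r4, #62 → r4=0x4a
epilogue: pop r5=0x44, sp=0x9b
epilogue: pop r4=0x57, sp=0x9c
r3 is caller-saved → body value

REG = 0xbd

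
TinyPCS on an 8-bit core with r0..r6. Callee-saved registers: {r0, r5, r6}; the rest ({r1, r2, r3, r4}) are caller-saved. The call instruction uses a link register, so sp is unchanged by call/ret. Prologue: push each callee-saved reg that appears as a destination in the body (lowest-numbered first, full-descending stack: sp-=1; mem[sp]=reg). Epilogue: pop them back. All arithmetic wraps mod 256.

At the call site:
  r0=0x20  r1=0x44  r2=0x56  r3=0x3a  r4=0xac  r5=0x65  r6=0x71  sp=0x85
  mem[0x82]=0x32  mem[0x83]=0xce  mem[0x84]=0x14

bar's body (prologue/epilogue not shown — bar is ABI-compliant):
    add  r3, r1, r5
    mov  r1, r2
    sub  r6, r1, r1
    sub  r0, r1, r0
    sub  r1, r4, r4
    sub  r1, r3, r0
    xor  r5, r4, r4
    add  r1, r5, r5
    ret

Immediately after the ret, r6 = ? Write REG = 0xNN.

REG = 0x71

prologue: push r0 → mem[0x84]=0x20, sp=0x84
prologue: push r5 → mem[0x83]=0x65, sp=0x83
prologue: push r6 → mem[0x82]=0x71, sp=0x82
body[0] add  r3, r1, r5 → r3=0xa9
body[1] mov  r1, r2 → r1=0x56
body[2] sub  r6, r1, r1 → r6=0x00
body[3] sub  r0, r1, r0 → r0=0x36
body[4] sub  r1, r4, r4 → r1=0x00
body[5] sub  r1, r3, r0 → r1=0x73
body[6] xor  r5, r4, r4 → r5=0x00
body[7] add  r1, r5, r5 → r1=0x00
epilogue: pop r6=0x71, sp=0x83
epilogue: pop r5=0x65, sp=0x84
epilogue: pop r0=0x20, sp=0x85
r6 is callee-saved → restored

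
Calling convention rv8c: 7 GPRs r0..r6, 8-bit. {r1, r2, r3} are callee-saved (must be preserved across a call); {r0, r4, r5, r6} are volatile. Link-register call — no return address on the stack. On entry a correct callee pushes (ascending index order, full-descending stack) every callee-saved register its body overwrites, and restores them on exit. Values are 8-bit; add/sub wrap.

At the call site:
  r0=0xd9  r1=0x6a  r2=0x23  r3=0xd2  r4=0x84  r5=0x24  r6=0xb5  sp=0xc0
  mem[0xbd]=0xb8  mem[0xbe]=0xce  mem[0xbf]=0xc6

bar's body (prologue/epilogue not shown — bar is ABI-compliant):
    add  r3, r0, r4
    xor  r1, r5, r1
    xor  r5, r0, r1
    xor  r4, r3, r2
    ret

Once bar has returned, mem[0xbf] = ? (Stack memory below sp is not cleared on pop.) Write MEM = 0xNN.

MEM = 0x6a

prologue: push r1 -> mem[0xbf]=0x6a, sp=0xbf
prologue: push r3 -> mem[0xbe]=0xd2, sp=0xbe
body[0] add  r3, r0, r4 -> r3=0x5d
body[1] xor  r1, r5, r1 -> r1=0x4e
body[2] xor  r5, r0, r1 -> r5=0x97
body[3] xor  r4, r3, r2 -> r4=0x7e
epilogue: pop r3=0xd2, sp=0xbf
epilogue: pop r1=0x6a, sp=0xc0
prologue pushed ['r1', 'r3'] at ['0xbf', '0xbe']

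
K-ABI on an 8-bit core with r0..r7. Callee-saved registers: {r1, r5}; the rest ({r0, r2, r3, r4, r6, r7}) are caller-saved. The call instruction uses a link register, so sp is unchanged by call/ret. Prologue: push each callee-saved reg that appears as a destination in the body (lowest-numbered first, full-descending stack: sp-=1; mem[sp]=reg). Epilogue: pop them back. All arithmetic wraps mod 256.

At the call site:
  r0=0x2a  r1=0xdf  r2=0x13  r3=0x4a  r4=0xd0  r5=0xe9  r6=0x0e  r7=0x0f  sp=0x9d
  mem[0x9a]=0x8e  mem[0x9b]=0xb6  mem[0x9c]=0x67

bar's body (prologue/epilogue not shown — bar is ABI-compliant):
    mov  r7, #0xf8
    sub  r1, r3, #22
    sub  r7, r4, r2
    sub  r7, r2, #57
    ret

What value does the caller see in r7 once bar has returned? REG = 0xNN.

prologue: push r1 → mem[0x9c]=0xdf, sp=0x9c
body[0] mov  r7, #0xf8 → r7=0xf8
body[1] sub  r1, r3, #22 → r1=0x34
body[2] sub  r7, r4, r2 → r7=0xbd
body[3] sub  r7, r2, #57 → r7=0xda
epilogue: pop r1=0xdf, sp=0x9d
r7 is caller-saved → body value

REG = 0xda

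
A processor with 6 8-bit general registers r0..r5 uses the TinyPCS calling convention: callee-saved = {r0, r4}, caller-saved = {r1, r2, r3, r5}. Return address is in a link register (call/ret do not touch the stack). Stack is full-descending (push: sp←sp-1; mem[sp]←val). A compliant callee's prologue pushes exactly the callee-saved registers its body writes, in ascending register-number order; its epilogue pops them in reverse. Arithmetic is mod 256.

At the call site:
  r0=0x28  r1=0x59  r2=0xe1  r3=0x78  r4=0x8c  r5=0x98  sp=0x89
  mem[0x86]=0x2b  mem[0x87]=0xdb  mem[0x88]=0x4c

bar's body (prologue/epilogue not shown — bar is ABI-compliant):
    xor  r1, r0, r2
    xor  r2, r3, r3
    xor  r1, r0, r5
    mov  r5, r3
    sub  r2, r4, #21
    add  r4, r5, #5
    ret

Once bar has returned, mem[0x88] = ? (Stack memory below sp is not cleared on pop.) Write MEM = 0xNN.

prologue: push r4 → mem[0x88]=0x8c, sp=0x88
body[0] xor  r1, r0, r2 → r1=0xc9
body[1] xor  r2, r3, r3 → r2=0x00
body[2] xor  r1, r0, r5 → r1=0xb0
body[3] mov  r5, r3 → r5=0x78
body[4] sub  r2, r4, #21 → r2=0x77
body[5] add  r4, r5, #5 → r4=0x7d
epilogue: pop r4=0x8c, sp=0x89
prologue pushed ['r4'] at ['0x88']

MEM = 0x8c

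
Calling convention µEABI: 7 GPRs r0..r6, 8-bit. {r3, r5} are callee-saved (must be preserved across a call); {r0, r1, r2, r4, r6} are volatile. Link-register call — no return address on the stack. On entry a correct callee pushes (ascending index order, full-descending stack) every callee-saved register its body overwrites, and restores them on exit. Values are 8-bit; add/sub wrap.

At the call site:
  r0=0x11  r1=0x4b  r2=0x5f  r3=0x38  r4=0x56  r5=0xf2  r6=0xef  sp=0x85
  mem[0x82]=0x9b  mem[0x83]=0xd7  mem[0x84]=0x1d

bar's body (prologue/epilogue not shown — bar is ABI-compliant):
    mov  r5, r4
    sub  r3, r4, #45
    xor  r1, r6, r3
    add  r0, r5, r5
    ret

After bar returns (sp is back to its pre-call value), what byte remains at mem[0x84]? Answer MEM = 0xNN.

MEM = 0x38

prologue: push r3 -> mem[0x84]=0x38, sp=0x84
prologue: push r5 -> mem[0x83]=0xf2, sp=0x83
body[0] mov  r5, r4 -> r5=0x56
body[1] sub  r3, r4, #45 -> r3=0x29
body[2] xor  r1, r6, r3 -> r1=0xc6
body[3] add  r0, r5, r5 -> r0=0xac
epilogue: pop r5=0xf2, sp=0x84
epilogue: pop r3=0x38, sp=0x85
prologue pushed ['r3', 'r5'] at ['0x84', '0x83']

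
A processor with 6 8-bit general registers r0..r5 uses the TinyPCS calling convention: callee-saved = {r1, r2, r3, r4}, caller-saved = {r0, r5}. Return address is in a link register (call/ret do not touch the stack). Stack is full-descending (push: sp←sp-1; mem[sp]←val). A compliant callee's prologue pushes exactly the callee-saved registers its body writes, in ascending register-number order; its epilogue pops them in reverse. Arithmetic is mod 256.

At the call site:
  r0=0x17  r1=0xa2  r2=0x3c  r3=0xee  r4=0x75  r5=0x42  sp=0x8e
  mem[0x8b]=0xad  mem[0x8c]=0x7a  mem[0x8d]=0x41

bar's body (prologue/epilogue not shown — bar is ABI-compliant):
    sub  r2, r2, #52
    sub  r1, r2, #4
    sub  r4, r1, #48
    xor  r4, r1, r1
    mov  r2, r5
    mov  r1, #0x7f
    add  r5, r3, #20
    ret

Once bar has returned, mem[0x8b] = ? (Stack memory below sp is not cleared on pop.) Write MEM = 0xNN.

prologue: push r1 -> mem[0x8d]=0xa2, sp=0x8d
prologue: push r2 -> mem[0x8c]=0x3c, sp=0x8c
prologue: push r4 -> mem[0x8b]=0x75, sp=0x8b
body[0] sub  r2, r2, #52 -> r2=0x08
body[1] sub  r1, r2, #4 -> r1=0x04
body[2] sub  r4, r1, #48 -> r4=0xd4
body[3] xor  r4, r1, r1 -> r4=0x00
body[4] mov  r2, r5 -> r2=0x42
body[5] mov  r1, #0x7f -> r1=0x7f
body[6] add  r5, r3, #20 -> r5=0x02
epilogue: pop r4=0x75, sp=0x8c
epilogue: pop r2=0x3c, sp=0x8d
epilogue: pop r1=0xa2, sp=0x8e
prologue pushed ['r1', 'r2', 'r4'] at ['0x8d', '0x8c', '0x8b']

MEM = 0x75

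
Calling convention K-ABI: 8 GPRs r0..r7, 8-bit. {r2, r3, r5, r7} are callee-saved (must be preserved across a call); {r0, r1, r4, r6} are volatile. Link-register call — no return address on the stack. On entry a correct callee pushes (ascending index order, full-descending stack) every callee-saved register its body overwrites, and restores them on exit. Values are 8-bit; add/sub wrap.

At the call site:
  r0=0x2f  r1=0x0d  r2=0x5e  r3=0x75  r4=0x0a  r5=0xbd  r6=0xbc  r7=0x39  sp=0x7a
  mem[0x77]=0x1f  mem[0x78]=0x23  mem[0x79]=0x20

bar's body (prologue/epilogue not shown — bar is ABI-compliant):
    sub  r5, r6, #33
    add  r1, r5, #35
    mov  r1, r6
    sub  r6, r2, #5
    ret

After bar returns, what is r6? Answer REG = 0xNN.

prologue: push r5 -> mem[0x79]=0xbd, sp=0x79
body[0] sub  r5, r6, #33 -> r5=0x9b
body[1] add  r1, r5, #35 -> r1=0xbe
body[2] mov  r1, r6 -> r1=0xbc
body[3] sub  r6, r2, #5 -> r6=0x59
epilogue: pop r5=0xbd, sp=0x7a
r6 is caller-saved -> body value

REG = 0x59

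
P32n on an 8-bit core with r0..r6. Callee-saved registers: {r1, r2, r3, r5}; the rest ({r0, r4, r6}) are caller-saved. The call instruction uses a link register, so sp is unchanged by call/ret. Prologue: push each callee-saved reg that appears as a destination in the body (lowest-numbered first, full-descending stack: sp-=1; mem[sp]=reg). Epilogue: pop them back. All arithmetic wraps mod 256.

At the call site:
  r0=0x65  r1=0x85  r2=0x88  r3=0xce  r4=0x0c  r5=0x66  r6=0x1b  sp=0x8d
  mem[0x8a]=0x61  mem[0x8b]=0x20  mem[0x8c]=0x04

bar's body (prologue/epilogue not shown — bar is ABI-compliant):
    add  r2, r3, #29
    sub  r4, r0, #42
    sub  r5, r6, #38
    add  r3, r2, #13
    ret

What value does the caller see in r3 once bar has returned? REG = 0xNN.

REG = 0xce

prologue: push r2 -> mem[0x8c]=0x88, sp=0x8c
prologue: push r3 -> mem[0x8b]=0xce, sp=0x8b
prologue: push r5 -> mem[0x8a]=0x66, sp=0x8a
body[0] add  r2, r3, #29 -> r2=0xeb
body[1] sub  r4, r0, #42 -> r4=0x3b
body[2] sub  r5, r6, #38 -> r5=0xf5
body[3] add  r3, r2, #13 -> r3=0xf8
epilogue: pop r5=0x66, sp=0x8b
epilogue: pop r3=0xce, sp=0x8c
epilogue: pop r2=0x88, sp=0x8d
r3 is callee-saved -> restored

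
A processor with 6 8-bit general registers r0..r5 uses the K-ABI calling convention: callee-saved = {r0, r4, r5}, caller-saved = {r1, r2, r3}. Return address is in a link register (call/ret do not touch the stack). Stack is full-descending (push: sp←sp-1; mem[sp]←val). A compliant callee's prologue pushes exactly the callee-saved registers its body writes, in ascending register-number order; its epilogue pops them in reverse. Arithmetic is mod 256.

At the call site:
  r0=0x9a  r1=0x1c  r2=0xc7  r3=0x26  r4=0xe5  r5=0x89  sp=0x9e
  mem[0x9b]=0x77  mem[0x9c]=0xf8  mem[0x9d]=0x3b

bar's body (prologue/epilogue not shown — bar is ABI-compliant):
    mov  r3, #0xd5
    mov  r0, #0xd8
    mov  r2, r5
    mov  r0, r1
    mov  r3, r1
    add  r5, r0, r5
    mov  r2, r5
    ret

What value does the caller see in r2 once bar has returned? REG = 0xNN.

prologue: push r0 -> mem[0x9d]=0x9a, sp=0x9d
prologue: push r5 -> mem[0x9c]=0x89, sp=0x9c
body[0] mov  r3, #0xd5 -> r3=0xd5
body[1] mov  r0, #0xd8 -> r0=0xd8
body[2] mov  r2, r5 -> r2=0x89
body[3] mov  r0, r1 -> r0=0x1c
body[4] mov  r3, r1 -> r3=0x1c
body[5] add  r5, r0, r5 -> r5=0xa5
body[6] mov  r2, r5 -> r2=0xa5
epilogue: pop r5=0x89, sp=0x9d
epilogue: pop r0=0x9a, sp=0x9e
r2 is caller-saved -> body value

REG = 0xa5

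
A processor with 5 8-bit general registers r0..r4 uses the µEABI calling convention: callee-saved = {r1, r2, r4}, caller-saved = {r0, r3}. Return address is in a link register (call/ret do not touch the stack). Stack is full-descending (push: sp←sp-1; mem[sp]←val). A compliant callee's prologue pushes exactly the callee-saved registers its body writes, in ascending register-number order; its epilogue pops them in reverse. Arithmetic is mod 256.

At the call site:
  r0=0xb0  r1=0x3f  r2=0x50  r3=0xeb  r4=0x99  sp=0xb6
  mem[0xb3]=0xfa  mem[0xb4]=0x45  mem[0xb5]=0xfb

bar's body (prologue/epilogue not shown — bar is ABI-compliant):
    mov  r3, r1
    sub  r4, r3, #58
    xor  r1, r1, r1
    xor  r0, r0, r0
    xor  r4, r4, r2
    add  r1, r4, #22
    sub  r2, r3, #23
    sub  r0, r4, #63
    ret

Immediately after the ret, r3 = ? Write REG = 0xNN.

REG = 0x3f

prologue: push r1 -> mem[0xb5]=0x3f, sp=0xb5
prologue: push r2 -> mem[0xb4]=0x50, sp=0xb4
prologue: push r4 -> mem[0xb3]=0x99, sp=0xb3
body[0] mov  r3, r1 -> r3=0x3f
body[1] sub  r4, r3, #58 -> r4=0x05
body[2] xor  r1, r1, r1 -> r1=0x00
body[3] xor  r0, r0, r0 -> r0=0x00
body[4] xor  r4, r4, r2 -> r4=0x55
body[5] add  r1, r4, #22 -> r1=0x6b
body[6] sub  r2, r3, #23 -> r2=0x28
body[7] sub  r0, r4, #63 -> r0=0x16
epilogue: pop r4=0x99, sp=0xb4
epilogue: pop r2=0x50, sp=0xb5
epilogue: pop r1=0x3f, sp=0xb6
r3 is caller-saved -> body value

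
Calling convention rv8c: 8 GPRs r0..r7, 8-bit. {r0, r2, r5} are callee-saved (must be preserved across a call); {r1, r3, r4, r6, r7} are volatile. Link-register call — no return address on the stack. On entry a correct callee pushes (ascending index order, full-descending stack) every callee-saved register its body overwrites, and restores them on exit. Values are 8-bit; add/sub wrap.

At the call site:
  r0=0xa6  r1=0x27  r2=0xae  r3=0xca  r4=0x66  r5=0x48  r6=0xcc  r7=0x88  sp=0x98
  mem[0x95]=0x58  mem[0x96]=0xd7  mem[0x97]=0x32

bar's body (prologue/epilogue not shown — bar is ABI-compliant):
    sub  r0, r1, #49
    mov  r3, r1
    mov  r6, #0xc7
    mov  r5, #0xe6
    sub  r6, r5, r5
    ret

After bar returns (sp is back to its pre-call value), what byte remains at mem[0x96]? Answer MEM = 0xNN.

prologue: push r0 -> mem[0x97]=0xa6, sp=0x97
prologue: push r5 -> mem[0x96]=0x48, sp=0x96
body[0] sub  r0, r1, #49 -> r0=0xf6
body[1] mov  r3, r1 -> r3=0x27
body[2] mov  r6, #0xc7 -> r6=0xc7
body[3] mov  r5, #0xe6 -> r5=0xe6
body[4] sub  r6, r5, r5 -> r6=0x00
epilogue: pop r5=0x48, sp=0x97
epilogue: pop r0=0xa6, sp=0x98
prologue pushed ['r0', 'r5'] at ['0x97', '0x96']

MEM = 0x48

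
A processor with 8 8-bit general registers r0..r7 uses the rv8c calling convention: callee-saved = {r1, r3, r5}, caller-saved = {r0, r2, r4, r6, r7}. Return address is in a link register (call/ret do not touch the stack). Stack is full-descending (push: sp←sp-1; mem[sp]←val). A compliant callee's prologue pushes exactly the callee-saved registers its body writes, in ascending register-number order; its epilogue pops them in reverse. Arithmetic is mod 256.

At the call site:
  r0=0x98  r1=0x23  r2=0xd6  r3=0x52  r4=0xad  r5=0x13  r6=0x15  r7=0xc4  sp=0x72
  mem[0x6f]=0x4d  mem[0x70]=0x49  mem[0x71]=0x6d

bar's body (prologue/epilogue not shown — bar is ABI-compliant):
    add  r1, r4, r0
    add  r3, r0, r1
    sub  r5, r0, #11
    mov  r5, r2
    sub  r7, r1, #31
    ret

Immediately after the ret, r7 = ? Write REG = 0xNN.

REG = 0x26

prologue: push r1 → mem[0x71]=0x23, sp=0x71
prologue: push r3 → mem[0x70]=0x52, sp=0x70
prologue: push r5 → mem[0x6f]=0x13, sp=0x6f
body[0] add  r1, r4, r0 → r1=0x45
body[1] add  r3, r0, r1 → r3=0xdd
body[2] sub  r5, r0, #11 → r5=0x8d
body[3] mov  r5, r2 → r5=0xd6
body[4] sub  r7, r1, #31 → r7=0x26
epilogue: pop r5=0x13, sp=0x70
epilogue: pop r3=0x52, sp=0x71
epilogue: pop r1=0x23, sp=0x72
r7 is caller-saved → body value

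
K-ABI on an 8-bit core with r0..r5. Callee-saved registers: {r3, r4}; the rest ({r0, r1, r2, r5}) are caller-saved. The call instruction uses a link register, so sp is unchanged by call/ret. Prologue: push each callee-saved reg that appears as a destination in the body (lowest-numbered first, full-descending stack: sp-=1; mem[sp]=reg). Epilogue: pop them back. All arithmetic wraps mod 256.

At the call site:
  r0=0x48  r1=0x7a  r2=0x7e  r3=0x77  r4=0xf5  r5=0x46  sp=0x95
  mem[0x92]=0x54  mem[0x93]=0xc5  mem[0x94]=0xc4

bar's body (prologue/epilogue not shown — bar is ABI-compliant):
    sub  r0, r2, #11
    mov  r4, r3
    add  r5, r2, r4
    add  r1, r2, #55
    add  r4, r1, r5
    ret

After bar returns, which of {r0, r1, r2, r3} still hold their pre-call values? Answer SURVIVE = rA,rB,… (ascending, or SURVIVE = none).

SURVIVE = r2,r3

prologue: push r4 -> mem[0x94]=0xf5, sp=0x94
body[0] sub  r0, r2, #11 -> r0=0x73
body[1] mov  r4, r3 -> r4=0x77
body[2] add  r5, r2, r4 -> r5=0xf5
body[3] add  r1, r2, #55 -> r1=0xb5
body[4] add  r4, r1, r5 -> r4=0xaa
epilogue: pop r4=0xf5, sp=0x95
r0: caller-saved, written=True
r1: caller-saved, written=True
r2: caller-saved, written=False
r3: callee-saved, written=False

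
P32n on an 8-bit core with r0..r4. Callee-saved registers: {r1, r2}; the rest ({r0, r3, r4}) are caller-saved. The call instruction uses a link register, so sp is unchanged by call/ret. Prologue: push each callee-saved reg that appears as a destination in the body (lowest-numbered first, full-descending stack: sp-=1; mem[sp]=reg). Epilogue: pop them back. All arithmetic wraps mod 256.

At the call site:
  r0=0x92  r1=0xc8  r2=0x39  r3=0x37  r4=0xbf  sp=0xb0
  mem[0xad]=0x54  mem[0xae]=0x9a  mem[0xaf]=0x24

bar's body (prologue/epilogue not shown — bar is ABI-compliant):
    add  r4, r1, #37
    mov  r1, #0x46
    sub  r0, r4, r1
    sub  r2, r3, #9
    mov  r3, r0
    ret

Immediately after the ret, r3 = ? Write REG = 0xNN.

REG = 0xa7

prologue: push r1 → mem[0xaf]=0xc8, sp=0xaf
prologue: push r2 → mem[0xae]=0x39, sp=0xae
body[0] add  r4, r1, #37 → r4=0xed
body[1] mov  r1, #0x46 → r1=0x46
body[2] sub  r0, r4, r1 → r0=0xa7
body[3] sub  r2, r3, #9 → r2=0x2e
body[4] mov  r3, r0 → r3=0xa7
epilogue: pop r2=0x39, sp=0xaf
epilogue: pop r1=0xc8, sp=0xb0
r3 is caller-saved → body value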